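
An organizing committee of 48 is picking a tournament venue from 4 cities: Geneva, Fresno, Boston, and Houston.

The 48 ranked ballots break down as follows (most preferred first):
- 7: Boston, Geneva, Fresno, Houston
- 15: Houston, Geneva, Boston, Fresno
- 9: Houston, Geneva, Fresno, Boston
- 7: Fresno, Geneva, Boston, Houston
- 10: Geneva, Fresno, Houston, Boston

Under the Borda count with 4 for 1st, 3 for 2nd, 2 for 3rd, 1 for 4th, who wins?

Geneva

Geneva: 7×3 + 15×3 + 9×3 + 7×3 + 10×4 = 154
Fresno: 7×2 + 15×1 + 9×2 + 7×4 + 10×3 = 105
Boston: 7×4 + 15×2 + 9×1 + 7×2 + 10×1 = 91
Houston: 7×1 + 15×4 + 9×4 + 7×1 + 10×2 = 130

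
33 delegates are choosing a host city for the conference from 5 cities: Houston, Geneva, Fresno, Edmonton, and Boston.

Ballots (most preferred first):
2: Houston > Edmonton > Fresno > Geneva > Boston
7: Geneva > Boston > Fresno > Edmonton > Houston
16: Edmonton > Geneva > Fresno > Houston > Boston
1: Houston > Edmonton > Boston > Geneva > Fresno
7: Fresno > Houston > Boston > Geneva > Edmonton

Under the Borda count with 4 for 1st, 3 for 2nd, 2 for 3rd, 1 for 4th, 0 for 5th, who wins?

Houston: 2×4 + 7×0 + 16×1 + 1×4 + 7×3 = 49
Geneva: 2×1 + 7×4 + 16×3 + 1×1 + 7×1 = 86
Fresno: 2×2 + 7×2 + 16×2 + 1×0 + 7×4 = 78
Edmonton: 2×3 + 7×1 + 16×4 + 1×3 + 7×0 = 80
Boston: 2×0 + 7×3 + 16×0 + 1×2 + 7×2 = 37

Geneva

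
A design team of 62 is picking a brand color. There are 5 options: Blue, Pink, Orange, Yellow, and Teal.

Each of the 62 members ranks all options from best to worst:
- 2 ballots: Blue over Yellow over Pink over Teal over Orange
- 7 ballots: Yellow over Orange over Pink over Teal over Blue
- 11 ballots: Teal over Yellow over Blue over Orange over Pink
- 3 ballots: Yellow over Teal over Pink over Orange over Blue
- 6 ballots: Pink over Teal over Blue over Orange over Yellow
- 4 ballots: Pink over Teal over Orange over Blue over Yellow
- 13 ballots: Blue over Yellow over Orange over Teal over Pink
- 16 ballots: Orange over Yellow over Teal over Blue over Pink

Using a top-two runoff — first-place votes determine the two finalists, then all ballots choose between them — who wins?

Round 1 first-place votes: Blue 15, Pink 10, Orange 16, Yellow 10, Teal 11. Orange and Blue advance.
Runoff: Orange is ranked above Blue on 30 ballots, Blue above Orange on 32.

Blue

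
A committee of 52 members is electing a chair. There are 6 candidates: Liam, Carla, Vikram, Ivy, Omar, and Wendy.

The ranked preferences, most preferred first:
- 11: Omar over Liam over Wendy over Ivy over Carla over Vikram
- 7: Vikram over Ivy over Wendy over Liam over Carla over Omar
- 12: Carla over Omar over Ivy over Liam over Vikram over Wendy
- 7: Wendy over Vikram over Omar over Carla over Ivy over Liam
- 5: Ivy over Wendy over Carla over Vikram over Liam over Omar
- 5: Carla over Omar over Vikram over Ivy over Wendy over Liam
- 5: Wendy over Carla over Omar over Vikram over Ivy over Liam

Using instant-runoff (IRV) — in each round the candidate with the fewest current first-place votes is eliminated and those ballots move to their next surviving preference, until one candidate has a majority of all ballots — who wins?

Round 1: Liam 0, Carla 17, Vikram 7, Ivy 5, Omar 11, Wendy 12. Liam eliminated.
Round 2: Carla 17, Vikram 7, Ivy 5, Omar 11, Wendy 12. Ivy eliminated.
Round 3: Carla 17, Vikram 7, Omar 11, Wendy 17. Vikram eliminated.
Round 4: Carla 17, Omar 11, Wendy 24. Omar eliminated.
Round 5: Carla 17, Wendy 35. Wendy has a majority (≥27).

Wendy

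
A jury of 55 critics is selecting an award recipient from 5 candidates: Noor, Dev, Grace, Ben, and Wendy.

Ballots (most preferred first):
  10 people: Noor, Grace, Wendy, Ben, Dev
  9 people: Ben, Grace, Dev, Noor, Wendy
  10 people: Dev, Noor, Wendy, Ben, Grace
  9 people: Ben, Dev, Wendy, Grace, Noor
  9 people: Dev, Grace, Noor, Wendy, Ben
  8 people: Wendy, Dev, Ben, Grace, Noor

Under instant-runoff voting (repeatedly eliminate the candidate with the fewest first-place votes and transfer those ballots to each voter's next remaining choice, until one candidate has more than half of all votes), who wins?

Ben

Round 1: Noor 10, Dev 19, Grace 0, Ben 18, Wendy 8. Grace eliminated.
Round 2: Noor 10, Dev 19, Ben 18, Wendy 8. Wendy eliminated.
Round 3: Noor 10, Dev 27, Ben 18. Noor eliminated.
Round 4: Dev 27, Ben 28. Ben has a majority (≥28).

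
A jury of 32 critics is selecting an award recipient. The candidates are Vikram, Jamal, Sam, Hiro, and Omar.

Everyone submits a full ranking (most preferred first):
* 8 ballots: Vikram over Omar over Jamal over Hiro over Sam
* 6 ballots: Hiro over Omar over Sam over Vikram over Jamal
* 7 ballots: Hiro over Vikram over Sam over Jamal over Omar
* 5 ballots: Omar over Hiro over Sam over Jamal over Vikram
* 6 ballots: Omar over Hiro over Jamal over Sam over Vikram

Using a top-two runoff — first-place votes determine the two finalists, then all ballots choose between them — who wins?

Omar

Round 1 first-place votes: Vikram 8, Jamal 0, Sam 0, Hiro 13, Omar 11. Hiro and Omar advance.
Runoff: Hiro is ranked above Omar on 13 ballots, Omar above Hiro on 19.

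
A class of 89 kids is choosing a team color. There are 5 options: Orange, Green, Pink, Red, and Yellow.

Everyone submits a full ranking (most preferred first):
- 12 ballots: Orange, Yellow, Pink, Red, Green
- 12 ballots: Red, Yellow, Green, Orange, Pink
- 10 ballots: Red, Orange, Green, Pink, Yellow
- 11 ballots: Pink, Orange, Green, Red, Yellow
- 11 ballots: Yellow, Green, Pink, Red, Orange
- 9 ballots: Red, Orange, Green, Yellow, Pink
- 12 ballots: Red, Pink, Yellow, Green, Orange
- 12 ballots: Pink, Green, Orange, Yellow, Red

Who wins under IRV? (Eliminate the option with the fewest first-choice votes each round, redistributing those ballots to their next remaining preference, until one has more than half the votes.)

Pink

Round 1: Orange 12, Green 0, Pink 23, Red 43, Yellow 11. Green eliminated.
Round 2: Orange 12, Pink 23, Red 43, Yellow 11. Yellow eliminated.
Round 3: Orange 12, Pink 34, Red 43. Orange eliminated.
Round 4: Pink 46, Red 43. Pink has a majority (≥45).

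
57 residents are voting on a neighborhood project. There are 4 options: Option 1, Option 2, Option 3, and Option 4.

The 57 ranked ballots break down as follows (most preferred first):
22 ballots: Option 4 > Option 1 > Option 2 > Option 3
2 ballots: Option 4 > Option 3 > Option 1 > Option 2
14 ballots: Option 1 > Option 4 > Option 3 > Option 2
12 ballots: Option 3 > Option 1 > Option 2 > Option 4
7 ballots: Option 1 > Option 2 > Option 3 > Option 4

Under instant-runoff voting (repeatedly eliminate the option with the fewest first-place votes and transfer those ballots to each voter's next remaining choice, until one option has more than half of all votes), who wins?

Option 1

Round 1: Option 1 21, Option 2 0, Option 3 12, Option 4 24. Option 2 eliminated.
Round 2: Option 1 21, Option 3 12, Option 4 24. Option 3 eliminated.
Round 3: Option 1 33, Option 4 24. Option 1 has a majority (≥29).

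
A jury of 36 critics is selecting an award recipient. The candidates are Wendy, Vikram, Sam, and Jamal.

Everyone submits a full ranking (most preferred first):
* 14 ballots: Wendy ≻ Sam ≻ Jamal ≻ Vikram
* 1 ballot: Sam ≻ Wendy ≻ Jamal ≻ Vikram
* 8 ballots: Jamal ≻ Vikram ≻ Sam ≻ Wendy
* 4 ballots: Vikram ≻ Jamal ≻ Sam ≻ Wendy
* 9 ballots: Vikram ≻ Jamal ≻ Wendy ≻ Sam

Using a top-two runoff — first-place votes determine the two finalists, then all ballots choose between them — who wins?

Vikram

Round 1 first-place votes: Wendy 14, Vikram 13, Sam 1, Jamal 8. Wendy and Vikram advance.
Runoff: Wendy is ranked above Vikram on 15 ballots, Vikram above Wendy on 21.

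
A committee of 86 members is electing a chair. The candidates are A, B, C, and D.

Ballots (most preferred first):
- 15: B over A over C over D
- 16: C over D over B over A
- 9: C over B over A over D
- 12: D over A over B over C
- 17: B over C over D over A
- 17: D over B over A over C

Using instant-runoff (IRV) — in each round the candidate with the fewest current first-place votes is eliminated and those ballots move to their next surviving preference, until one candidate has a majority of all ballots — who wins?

Round 1: A 0, B 32, C 25, D 29. A eliminated.
Round 2: B 32, C 25, D 29. C eliminated.
Round 3: B 41, D 45. D has a majority (≥44).

D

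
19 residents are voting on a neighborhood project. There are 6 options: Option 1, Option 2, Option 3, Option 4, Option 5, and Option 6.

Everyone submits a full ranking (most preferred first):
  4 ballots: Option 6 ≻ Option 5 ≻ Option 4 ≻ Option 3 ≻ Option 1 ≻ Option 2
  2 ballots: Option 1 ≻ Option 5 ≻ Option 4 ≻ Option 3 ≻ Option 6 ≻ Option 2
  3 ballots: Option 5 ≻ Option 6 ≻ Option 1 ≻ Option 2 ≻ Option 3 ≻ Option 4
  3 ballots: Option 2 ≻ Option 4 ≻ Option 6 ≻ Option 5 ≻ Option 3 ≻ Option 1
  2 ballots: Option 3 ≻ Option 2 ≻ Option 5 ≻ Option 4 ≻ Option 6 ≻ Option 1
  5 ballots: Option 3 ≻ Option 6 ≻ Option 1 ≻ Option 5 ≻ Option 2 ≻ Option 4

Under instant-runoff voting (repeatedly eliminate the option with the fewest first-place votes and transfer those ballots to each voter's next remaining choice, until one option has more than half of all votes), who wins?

Option 6

Round 1: Option 1 2, Option 2 3, Option 3 7, Option 4 0, Option 5 3, Option 6 4. Option 4 eliminated.
Round 2: Option 1 2, Option 2 3, Option 3 7, Option 5 3, Option 6 4. Option 1 eliminated.
Round 3: Option 2 3, Option 3 7, Option 5 5, Option 6 4. Option 2 eliminated.
Round 4: Option 3 7, Option 5 5, Option 6 7. Option 5 eliminated.
Round 5: Option 3 9, Option 6 10. Option 6 has a majority (≥10).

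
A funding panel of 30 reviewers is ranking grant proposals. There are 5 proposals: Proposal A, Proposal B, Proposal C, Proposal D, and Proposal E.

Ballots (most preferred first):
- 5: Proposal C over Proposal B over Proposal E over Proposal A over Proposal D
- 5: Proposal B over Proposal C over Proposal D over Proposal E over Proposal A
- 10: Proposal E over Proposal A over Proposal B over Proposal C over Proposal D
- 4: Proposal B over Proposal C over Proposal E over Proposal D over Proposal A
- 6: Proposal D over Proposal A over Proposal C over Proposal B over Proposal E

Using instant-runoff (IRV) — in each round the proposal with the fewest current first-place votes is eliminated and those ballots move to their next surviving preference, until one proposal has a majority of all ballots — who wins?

Round 1: Proposal A 0, Proposal B 9, Proposal C 5, Proposal D 6, Proposal E 10. Proposal A eliminated.
Round 2: Proposal B 9, Proposal C 5, Proposal D 6, Proposal E 10. Proposal C eliminated.
Round 3: Proposal B 14, Proposal D 6, Proposal E 10. Proposal D eliminated.
Round 4: Proposal B 20, Proposal E 10. Proposal B has a majority (≥16).

Proposal B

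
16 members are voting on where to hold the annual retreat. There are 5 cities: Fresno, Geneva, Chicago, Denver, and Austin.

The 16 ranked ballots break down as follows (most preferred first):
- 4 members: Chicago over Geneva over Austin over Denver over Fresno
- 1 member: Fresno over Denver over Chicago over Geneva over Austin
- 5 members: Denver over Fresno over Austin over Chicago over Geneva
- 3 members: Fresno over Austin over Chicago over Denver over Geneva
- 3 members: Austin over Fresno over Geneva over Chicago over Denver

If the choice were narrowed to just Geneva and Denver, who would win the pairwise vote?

Denver

Geneva is ranked above Denver on 7 ballots; Denver above Geneva on 9.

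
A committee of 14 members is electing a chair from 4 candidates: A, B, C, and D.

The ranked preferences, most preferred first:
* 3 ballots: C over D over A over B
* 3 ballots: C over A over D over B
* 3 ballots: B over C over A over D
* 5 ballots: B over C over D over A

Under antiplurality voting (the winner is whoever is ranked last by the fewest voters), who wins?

C

Last-place votes: A 5, B 6, C 0, D 3.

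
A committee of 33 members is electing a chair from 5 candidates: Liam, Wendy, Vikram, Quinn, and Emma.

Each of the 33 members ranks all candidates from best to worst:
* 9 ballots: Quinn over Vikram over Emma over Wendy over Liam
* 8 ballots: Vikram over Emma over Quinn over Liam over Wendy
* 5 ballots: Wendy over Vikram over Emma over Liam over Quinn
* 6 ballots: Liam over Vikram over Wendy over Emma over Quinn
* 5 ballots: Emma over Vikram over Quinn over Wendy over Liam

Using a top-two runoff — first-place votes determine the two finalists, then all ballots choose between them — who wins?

Round 1 first-place votes: Liam 6, Wendy 5, Vikram 8, Quinn 9, Emma 5. Quinn and Vikram advance.
Runoff: Quinn is ranked above Vikram on 9 ballots, Vikram above Quinn on 24.

Vikram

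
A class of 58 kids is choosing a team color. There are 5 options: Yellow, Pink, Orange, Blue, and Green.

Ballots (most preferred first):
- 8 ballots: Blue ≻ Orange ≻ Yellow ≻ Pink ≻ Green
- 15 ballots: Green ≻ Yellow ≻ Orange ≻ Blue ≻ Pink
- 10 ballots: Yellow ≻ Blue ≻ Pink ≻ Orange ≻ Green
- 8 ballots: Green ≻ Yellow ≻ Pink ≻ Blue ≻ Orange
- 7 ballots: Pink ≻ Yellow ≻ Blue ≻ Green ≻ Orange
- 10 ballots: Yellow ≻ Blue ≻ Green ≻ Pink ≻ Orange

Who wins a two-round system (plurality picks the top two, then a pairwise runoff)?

Yellow

Round 1 first-place votes: Yellow 20, Pink 7, Orange 0, Blue 8, Green 23. Green and Yellow advance.
Runoff: Green is ranked above Yellow on 23 ballots, Yellow above Green on 35.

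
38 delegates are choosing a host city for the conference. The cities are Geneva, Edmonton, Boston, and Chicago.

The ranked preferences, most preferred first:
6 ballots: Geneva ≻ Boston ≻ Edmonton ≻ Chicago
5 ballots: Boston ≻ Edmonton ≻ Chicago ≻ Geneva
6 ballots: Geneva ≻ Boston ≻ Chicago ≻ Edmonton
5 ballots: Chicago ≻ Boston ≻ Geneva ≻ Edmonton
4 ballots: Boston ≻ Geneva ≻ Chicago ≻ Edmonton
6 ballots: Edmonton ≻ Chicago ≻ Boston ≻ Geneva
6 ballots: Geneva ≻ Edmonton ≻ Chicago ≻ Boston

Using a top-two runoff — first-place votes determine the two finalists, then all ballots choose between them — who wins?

Boston

Round 1 first-place votes: Geneva 18, Edmonton 6, Boston 9, Chicago 5. Geneva and Boston advance.
Runoff: Geneva is ranked above Boston on 18 ballots, Boston above Geneva on 20.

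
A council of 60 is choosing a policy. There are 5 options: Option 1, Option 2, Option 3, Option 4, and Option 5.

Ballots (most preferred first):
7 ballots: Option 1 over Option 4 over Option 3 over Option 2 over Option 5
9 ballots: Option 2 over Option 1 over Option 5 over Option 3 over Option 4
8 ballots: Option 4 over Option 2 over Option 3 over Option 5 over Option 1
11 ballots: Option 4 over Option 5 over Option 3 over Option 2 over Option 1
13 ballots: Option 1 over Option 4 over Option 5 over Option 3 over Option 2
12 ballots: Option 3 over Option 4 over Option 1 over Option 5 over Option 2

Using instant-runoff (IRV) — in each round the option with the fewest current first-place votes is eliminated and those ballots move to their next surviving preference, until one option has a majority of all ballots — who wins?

Round 1: Option 1 20, Option 2 9, Option 3 12, Option 4 19, Option 5 0. Option 5 eliminated.
Round 2: Option 1 20, Option 2 9, Option 3 12, Option 4 19. Option 2 eliminated.
Round 3: Option 1 29, Option 3 12, Option 4 19. Option 3 eliminated.
Round 4: Option 1 29, Option 4 31. Option 4 has a majority (≥31).

Option 4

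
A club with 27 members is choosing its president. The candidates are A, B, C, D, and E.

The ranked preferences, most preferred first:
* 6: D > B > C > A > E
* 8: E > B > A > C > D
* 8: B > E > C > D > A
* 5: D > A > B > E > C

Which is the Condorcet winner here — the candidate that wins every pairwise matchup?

B vs A: 22–5
B vs C: 27–0
B vs D: 16–11
B vs E: 19–8
B beats every other candidate.

B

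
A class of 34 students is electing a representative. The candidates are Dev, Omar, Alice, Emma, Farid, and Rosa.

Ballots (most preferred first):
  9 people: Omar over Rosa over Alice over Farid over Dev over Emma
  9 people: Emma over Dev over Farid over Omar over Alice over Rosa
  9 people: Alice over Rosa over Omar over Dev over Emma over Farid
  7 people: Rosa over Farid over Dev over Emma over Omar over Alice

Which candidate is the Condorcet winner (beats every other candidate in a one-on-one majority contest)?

Omar

Omar vs Dev: 18–16
Omar vs Alice: 25–9
Omar vs Emma: 18–16
Omar vs Farid: 18–16
Omar vs Rosa: 18–16
Omar beats every other candidate.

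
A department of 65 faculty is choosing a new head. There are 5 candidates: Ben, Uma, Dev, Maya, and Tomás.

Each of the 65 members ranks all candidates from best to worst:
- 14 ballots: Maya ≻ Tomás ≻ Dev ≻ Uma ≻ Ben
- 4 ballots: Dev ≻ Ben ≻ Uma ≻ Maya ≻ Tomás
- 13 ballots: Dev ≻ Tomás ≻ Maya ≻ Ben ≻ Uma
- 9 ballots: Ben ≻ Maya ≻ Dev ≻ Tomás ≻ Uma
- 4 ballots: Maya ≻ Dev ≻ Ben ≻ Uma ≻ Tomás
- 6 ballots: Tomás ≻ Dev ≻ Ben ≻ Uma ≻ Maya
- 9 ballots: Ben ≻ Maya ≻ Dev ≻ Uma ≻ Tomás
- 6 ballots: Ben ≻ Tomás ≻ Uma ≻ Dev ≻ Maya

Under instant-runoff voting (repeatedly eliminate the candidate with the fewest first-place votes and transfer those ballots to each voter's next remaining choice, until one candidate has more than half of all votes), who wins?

Round 1: Ben 24, Uma 0, Dev 17, Maya 18, Tomás 6. Uma eliminated.
Round 2: Ben 24, Dev 17, Maya 18, Tomás 6. Tomás eliminated.
Round 3: Ben 24, Dev 23, Maya 18. Maya eliminated.
Round 4: Ben 24, Dev 41. Dev has a majority (≥33).

Dev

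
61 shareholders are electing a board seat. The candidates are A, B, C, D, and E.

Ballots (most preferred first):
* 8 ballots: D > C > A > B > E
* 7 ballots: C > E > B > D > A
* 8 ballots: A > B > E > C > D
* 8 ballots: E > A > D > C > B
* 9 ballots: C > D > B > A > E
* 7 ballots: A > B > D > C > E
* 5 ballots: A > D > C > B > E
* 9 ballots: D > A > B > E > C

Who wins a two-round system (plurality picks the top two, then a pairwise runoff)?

Round 1 first-place votes: A 20, B 0, C 16, D 17, E 8. A and D advance.
Runoff: A is ranked above D on 28 ballots, D above A on 33.

D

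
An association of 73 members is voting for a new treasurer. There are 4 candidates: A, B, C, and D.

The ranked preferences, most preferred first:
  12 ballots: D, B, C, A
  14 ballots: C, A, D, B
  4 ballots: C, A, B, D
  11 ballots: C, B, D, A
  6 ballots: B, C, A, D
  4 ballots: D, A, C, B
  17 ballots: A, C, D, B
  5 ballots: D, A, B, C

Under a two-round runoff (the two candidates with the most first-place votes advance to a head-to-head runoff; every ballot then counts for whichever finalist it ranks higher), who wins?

C

Round 1 first-place votes: A 17, B 6, C 29, D 21. C and D advance.
Runoff: C is ranked above D on 52 ballots, D above C on 21.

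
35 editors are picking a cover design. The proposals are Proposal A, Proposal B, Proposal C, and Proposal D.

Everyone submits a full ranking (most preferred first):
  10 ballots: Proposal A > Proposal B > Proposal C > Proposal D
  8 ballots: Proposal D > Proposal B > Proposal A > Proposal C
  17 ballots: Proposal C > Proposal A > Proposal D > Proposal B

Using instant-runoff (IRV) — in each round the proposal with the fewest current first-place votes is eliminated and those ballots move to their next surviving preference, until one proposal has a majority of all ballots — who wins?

Round 1: Proposal A 10, Proposal B 0, Proposal C 17, Proposal D 8. Proposal B eliminated.
Round 2: Proposal A 10, Proposal C 17, Proposal D 8. Proposal D eliminated.
Round 3: Proposal A 18, Proposal C 17. Proposal A has a majority (≥18).

Proposal A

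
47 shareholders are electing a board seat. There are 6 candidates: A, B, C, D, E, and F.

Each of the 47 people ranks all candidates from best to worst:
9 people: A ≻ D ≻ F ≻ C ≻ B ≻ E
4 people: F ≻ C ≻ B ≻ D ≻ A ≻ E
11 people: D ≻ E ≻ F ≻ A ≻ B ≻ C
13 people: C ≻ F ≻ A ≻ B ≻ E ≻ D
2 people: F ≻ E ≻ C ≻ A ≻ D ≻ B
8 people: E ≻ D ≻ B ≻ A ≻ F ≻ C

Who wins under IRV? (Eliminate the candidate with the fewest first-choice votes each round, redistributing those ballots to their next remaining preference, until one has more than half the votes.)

D

Round 1: A 9, B 0, C 13, D 11, E 8, F 6. B eliminated.
Round 2: A 9, C 13, D 11, E 8, F 6. F eliminated.
Round 3: A 9, C 17, D 11, E 10. A eliminated.
Round 4: C 17, D 20, E 10. E eliminated.
Round 5: C 19, D 28. D has a majority (≥24).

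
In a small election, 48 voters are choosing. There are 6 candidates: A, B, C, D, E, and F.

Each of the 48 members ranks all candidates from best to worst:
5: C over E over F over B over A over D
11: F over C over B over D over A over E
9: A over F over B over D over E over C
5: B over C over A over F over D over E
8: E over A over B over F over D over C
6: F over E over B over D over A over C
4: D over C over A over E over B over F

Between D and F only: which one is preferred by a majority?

D is ranked above F on 4 ballots; F above D on 44.

F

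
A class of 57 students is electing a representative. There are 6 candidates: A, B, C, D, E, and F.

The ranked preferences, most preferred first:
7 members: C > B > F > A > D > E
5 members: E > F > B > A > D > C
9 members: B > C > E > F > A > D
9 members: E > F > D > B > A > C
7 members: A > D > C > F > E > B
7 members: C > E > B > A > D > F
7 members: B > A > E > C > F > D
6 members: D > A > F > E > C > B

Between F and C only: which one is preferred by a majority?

F is ranked above C on 20 ballots; C above F on 37.

C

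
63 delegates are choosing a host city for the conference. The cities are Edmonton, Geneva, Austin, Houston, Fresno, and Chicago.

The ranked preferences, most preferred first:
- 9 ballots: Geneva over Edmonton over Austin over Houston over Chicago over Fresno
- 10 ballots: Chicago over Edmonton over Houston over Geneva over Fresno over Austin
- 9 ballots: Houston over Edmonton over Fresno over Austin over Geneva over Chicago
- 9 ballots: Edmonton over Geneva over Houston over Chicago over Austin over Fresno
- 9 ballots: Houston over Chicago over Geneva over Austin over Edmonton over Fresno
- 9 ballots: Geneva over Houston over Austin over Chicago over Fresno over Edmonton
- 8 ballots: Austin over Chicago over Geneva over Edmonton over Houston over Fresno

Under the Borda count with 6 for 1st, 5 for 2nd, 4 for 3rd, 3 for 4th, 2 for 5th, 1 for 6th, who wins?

Edmonton: 9×5 + 10×5 + 9×5 + 9×6 + 9×2 + 9×1 + 8×3 = 245
Geneva: 9×6 + 10×3 + 9×2 + 9×5 + 9×4 + 9×6 + 8×4 = 269
Austin: 9×4 + 10×1 + 9×3 + 9×2 + 9×3 + 9×4 + 8×6 = 202
Houston: 9×3 + 10×4 + 9×6 + 9×4 + 9×6 + 9×5 + 8×2 = 272
Fresno: 9×1 + 10×2 + 9×4 + 9×1 + 9×1 + 9×2 + 8×1 = 109
Chicago: 9×2 + 10×6 + 9×1 + 9×3 + 9×5 + 9×3 + 8×5 = 226

Houston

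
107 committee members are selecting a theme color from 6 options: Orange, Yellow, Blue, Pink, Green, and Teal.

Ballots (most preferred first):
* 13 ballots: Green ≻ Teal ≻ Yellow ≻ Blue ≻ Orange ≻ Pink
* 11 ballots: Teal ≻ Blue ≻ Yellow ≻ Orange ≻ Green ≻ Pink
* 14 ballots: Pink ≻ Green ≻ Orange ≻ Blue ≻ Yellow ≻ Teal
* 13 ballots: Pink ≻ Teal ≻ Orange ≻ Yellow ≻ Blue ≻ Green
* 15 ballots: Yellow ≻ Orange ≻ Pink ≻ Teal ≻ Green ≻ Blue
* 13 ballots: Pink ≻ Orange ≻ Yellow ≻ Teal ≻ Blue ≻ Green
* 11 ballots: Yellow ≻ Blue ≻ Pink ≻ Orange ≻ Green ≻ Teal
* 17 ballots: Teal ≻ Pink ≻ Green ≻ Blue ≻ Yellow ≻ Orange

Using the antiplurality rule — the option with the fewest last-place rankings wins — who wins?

Yellow

Last-place votes: Orange 17, Yellow 0, Blue 15, Pink 24, Green 26, Teal 25.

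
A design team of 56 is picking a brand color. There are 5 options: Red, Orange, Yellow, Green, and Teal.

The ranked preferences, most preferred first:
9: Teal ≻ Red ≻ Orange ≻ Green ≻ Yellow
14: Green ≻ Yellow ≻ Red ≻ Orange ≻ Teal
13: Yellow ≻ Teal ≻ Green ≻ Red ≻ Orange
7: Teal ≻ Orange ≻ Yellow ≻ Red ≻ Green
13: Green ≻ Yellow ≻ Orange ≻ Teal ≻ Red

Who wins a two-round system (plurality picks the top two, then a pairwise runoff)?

Teal

Round 1 first-place votes: Red 0, Orange 0, Yellow 13, Green 27, Teal 16. Green and Teal advance.
Runoff: Green is ranked above Teal on 27 ballots, Teal above Green on 29.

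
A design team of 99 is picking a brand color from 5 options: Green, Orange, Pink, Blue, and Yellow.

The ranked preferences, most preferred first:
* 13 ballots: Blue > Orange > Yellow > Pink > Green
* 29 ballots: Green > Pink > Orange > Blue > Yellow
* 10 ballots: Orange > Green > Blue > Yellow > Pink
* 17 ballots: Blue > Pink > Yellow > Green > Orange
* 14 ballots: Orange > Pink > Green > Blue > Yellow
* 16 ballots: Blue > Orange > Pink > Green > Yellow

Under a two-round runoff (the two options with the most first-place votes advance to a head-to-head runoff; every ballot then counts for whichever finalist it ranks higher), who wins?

Round 1 first-place votes: Green 29, Orange 24, Pink 0, Blue 46, Yellow 0. Blue and Green advance.
Runoff: Blue is ranked above Green on 46 ballots, Green above Blue on 53.

Green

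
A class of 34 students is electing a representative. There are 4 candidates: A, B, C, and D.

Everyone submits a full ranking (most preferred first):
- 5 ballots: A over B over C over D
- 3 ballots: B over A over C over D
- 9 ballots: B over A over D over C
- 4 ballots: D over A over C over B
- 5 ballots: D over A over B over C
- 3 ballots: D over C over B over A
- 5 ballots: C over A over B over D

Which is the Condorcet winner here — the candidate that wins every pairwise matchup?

A

A vs B: 19–15
A vs C: 26–8
A vs D: 22–12
A beats every other candidate.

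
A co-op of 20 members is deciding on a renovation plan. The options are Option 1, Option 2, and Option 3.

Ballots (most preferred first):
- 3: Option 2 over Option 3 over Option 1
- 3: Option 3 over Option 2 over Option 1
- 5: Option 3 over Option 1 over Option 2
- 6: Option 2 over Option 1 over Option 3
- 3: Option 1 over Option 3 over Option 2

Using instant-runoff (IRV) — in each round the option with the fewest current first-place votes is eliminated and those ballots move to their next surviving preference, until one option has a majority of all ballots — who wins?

Round 1: Option 1 3, Option 2 9, Option 3 8. Option 1 eliminated.
Round 2: Option 2 9, Option 3 11. Option 3 has a majority (≥11).

Option 3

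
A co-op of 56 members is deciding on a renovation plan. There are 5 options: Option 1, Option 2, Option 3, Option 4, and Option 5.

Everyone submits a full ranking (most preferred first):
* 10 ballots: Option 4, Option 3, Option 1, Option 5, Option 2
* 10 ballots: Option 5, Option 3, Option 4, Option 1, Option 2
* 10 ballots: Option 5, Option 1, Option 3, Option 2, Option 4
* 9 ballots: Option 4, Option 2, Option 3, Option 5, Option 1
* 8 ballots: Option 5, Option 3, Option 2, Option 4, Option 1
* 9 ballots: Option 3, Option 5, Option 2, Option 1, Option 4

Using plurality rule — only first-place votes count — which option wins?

Option 5

First-place votes: Option 1 0, Option 2 0, Option 3 9, Option 4 19, Option 5 28.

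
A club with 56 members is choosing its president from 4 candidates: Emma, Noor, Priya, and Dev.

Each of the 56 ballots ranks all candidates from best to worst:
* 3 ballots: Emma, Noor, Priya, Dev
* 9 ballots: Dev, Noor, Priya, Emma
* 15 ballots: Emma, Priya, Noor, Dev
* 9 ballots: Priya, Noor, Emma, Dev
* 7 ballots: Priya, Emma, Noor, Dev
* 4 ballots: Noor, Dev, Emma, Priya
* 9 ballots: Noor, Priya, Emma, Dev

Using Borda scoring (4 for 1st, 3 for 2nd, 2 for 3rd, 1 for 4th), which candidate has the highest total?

Priya

Emma: 3×4 + 9×1 + 15×4 + 9×2 + 7×3 + 4×2 + 9×2 = 146
Noor: 3×3 + 9×3 + 15×2 + 9×3 + 7×2 + 4×4 + 9×4 = 159
Priya: 3×2 + 9×2 + 15×3 + 9×4 + 7×4 + 4×1 + 9×3 = 164
Dev: 3×1 + 9×4 + 15×1 + 9×1 + 7×1 + 4×3 + 9×1 = 91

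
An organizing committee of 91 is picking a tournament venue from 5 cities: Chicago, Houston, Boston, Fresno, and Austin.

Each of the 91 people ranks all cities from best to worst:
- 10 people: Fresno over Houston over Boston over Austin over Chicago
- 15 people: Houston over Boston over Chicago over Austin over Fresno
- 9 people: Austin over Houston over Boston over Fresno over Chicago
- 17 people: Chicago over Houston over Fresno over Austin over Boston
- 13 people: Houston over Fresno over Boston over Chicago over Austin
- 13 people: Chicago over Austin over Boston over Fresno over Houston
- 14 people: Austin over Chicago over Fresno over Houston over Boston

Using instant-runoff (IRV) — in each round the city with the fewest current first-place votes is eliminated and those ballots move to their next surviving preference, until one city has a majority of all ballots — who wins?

Round 1: Chicago 30, Houston 28, Boston 0, Fresno 10, Austin 23. Boston eliminated.
Round 2: Chicago 30, Houston 28, Fresno 10, Austin 23. Fresno eliminated.
Round 3: Chicago 30, Houston 38, Austin 23. Austin eliminated.
Round 4: Chicago 44, Houston 47. Houston has a majority (≥46).

Houston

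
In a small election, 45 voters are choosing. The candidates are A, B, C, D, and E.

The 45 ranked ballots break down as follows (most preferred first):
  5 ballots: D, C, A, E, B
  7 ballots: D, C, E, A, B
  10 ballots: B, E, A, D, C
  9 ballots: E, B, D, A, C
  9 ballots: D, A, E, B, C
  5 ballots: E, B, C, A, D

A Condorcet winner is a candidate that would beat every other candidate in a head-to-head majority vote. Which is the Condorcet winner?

E vs A: 31–14
E vs B: 35–10
E vs C: 33–12
E vs D: 24–21
E beats every other candidate.

E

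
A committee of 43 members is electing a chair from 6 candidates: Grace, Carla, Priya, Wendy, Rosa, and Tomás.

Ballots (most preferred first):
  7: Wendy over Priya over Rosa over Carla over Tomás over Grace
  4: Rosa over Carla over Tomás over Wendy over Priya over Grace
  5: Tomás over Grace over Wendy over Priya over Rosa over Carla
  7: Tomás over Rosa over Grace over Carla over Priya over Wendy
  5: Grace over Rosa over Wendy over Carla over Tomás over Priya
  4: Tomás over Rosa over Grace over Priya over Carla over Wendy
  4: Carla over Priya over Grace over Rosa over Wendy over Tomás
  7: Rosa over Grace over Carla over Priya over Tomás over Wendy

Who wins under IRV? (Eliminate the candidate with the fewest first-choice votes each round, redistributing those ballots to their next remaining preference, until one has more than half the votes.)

Round 1: Grace 5, Carla 4, Priya 0, Wendy 7, Rosa 11, Tomás 16. Priya eliminated.
Round 2: Grace 5, Carla 4, Wendy 7, Rosa 11, Tomás 16. Carla eliminated.
Round 3: Grace 9, Wendy 7, Rosa 11, Tomás 16. Wendy eliminated.
Round 4: Grace 9, Rosa 18, Tomás 16. Grace eliminated.
Round 5: Rosa 27, Tomás 16. Rosa has a majority (≥22).

Rosa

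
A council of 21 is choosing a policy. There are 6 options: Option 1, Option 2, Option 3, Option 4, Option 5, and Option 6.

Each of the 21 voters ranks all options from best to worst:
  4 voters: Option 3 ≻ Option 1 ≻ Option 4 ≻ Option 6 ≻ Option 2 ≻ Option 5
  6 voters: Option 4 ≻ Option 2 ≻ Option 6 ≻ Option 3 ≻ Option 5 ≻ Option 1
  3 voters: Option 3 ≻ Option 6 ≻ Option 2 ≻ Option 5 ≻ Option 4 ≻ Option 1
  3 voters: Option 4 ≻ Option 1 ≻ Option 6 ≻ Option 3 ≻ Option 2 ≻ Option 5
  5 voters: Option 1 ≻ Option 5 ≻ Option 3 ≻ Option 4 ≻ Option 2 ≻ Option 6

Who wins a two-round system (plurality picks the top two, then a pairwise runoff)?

Round 1 first-place votes: Option 1 5, Option 2 0, Option 3 7, Option 4 9, Option 5 0, Option 6 0. Option 4 and Option 3 advance.
Runoff: Option 4 is ranked above Option 3 on 9 ballots, Option 3 above Option 4 on 12.

Option 3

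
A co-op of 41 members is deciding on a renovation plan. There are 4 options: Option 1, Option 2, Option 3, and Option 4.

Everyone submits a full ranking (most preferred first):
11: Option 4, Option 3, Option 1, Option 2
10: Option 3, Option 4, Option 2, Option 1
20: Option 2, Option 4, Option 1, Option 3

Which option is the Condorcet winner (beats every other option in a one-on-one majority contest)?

Option 4

Option 4 vs Option 1: 41–0
Option 4 vs Option 2: 21–20
Option 4 vs Option 3: 31–10
Option 4 beats every other option.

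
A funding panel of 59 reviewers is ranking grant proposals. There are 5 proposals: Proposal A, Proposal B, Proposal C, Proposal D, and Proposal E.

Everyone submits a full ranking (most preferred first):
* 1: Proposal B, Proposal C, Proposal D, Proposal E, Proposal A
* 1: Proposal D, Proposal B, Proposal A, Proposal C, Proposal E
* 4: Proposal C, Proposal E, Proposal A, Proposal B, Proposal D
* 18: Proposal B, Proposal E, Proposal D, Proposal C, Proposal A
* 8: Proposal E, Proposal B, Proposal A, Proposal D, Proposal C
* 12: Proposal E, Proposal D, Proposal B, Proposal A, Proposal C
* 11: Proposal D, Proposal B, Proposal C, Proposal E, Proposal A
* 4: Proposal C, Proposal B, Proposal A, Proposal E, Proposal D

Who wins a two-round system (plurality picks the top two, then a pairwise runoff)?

Proposal B

Round 1 first-place votes: Proposal A 0, Proposal B 19, Proposal C 8, Proposal D 12, Proposal E 20. Proposal E and Proposal B advance.
Runoff: Proposal E is ranked above Proposal B on 24 ballots, Proposal B above Proposal E on 35.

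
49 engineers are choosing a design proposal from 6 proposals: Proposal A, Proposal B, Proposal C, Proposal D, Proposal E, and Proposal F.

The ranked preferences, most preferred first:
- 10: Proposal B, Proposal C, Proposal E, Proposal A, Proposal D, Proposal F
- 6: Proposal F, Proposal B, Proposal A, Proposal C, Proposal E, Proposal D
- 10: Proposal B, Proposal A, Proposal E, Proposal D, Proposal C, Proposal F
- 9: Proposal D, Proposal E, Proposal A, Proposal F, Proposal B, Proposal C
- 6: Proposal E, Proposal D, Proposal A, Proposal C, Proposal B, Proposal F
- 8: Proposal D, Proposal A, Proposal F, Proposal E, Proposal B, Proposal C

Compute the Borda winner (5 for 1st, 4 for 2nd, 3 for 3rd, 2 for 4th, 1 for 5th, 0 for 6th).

Proposal A: 10×2 + 6×3 + 10×4 + 9×3 + 6×3 + 8×4 = 155
Proposal B: 10×5 + 6×4 + 10×5 + 9×1 + 6×1 + 8×1 = 147
Proposal C: 10×4 + 6×2 + 10×1 + 9×0 + 6×2 + 8×0 = 74
Proposal D: 10×1 + 6×0 + 10×2 + 9×5 + 6×4 + 8×5 = 139
Proposal E: 10×3 + 6×1 + 10×3 + 9×4 + 6×5 + 8×2 = 148
Proposal F: 10×0 + 6×5 + 10×0 + 9×2 + 6×0 + 8×3 = 72

Proposal A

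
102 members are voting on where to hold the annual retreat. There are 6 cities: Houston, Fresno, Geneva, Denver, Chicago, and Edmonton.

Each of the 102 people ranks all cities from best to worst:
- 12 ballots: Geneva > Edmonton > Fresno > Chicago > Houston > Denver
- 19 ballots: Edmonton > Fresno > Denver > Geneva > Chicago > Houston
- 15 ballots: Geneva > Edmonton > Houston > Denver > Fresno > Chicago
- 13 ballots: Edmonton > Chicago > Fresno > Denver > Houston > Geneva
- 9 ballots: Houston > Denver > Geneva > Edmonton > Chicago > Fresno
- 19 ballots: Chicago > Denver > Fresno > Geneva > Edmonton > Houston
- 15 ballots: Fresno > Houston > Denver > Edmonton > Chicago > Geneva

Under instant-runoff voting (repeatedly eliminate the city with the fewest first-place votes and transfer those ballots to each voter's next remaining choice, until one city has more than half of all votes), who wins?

Geneva

Round 1: Houston 9, Fresno 15, Geneva 27, Denver 0, Chicago 19, Edmonton 32. Denver eliminated.
Round 2: Houston 9, Fresno 15, Geneva 27, Chicago 19, Edmonton 32. Houston eliminated.
Round 3: Fresno 15, Geneva 36, Chicago 19, Edmonton 32. Fresno eliminated.
Round 4: Geneva 36, Chicago 19, Edmonton 47. Chicago eliminated.
Round 5: Geneva 55, Edmonton 47. Geneva has a majority (≥52).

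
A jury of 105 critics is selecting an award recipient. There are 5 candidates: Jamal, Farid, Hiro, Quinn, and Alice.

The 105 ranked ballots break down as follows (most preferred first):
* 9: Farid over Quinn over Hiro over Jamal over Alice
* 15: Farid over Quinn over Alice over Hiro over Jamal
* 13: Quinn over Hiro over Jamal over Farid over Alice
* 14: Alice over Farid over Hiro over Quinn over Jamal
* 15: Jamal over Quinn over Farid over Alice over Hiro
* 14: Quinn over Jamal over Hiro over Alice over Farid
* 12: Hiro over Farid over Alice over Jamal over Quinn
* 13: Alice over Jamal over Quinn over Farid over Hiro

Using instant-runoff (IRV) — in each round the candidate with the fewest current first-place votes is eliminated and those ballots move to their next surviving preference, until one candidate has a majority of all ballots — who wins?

Quinn

Round 1: Jamal 15, Farid 24, Hiro 12, Quinn 27, Alice 27. Hiro eliminated.
Round 2: Jamal 15, Farid 36, Quinn 27, Alice 27. Jamal eliminated.
Round 3: Farid 36, Quinn 42, Alice 27. Alice eliminated.
Round 4: Farid 50, Quinn 55. Quinn has a majority (≥53).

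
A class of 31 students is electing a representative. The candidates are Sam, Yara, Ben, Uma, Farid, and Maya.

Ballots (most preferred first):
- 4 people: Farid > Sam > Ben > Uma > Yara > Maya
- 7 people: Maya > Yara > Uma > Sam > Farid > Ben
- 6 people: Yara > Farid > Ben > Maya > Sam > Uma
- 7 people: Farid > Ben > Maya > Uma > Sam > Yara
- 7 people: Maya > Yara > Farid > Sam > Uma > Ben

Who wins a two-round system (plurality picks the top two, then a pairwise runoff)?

Round 1 first-place votes: Sam 0, Yara 6, Ben 0, Uma 0, Farid 11, Maya 14. Maya and Farid advance.
Runoff: Maya is ranked above Farid on 14 ballots, Farid above Maya on 17.

Farid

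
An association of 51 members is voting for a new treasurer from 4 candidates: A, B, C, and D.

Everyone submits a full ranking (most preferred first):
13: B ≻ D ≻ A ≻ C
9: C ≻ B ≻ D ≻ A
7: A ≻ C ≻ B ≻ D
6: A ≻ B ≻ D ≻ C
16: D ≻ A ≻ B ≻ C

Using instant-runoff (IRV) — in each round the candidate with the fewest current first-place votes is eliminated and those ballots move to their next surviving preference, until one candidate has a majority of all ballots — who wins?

B

Round 1: A 13, B 13, C 9, D 16. C eliminated.
Round 2: A 13, B 22, D 16. A eliminated.
Round 3: B 35, D 16. B has a majority (≥26).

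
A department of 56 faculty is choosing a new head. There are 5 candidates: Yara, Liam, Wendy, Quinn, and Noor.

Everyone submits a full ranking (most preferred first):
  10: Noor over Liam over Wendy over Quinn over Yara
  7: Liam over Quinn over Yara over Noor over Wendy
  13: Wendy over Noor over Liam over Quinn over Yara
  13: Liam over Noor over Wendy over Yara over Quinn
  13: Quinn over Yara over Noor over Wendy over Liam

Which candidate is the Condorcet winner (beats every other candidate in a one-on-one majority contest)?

Noor

Noor vs Yara: 36–20
Noor vs Liam: 36–20
Noor vs Wendy: 43–13
Noor vs Quinn: 36–20
Noor beats every other candidate.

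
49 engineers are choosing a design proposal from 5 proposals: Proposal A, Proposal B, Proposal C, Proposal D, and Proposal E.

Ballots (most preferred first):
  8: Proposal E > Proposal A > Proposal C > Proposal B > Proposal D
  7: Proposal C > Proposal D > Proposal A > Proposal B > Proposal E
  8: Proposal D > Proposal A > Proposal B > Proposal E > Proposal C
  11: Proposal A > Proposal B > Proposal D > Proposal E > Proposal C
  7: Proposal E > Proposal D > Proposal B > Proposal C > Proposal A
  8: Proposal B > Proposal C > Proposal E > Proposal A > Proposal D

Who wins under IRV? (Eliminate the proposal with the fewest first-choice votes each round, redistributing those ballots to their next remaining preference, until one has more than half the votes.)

Proposal D

Round 1: Proposal A 11, Proposal B 8, Proposal C 7, Proposal D 8, Proposal E 15. Proposal C eliminated.
Round 2: Proposal A 11, Proposal B 8, Proposal D 15, Proposal E 15. Proposal B eliminated.
Round 3: Proposal A 11, Proposal D 15, Proposal E 23. Proposal A eliminated.
Round 4: Proposal D 26, Proposal E 23. Proposal D has a majority (≥25).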